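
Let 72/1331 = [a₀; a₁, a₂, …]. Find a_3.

72 = 0·1331 + 72   →  a_0 = 0
1331 = 18·72 + 35   →  a_1 = 18
72 = 2·35 + 2   →  a_2 = 2
35 = 17·2 + 1   →  a_3 = 17

17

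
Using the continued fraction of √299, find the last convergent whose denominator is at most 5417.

43108/2493

√299 = [17; 3, 2, 3, 34, …] (period length 4).
Convergents:
  p_0/q_0 = 17/1
  p_1/q_1 = 52/3
  p_2/q_2 = 121/7
  p_3/q_3 = 415/24
  p_4/q_4 = 14231/823
  p_5/q_5 = 43108/2493
  p_6/q_6 = 100447/5809
q_5 = 2493 ≤ 5417 < 5809 = q_6, so the answer is 43108/2493.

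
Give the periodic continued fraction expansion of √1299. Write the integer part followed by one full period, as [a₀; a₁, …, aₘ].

a₀ = ⌊√1299⌋ = 36.
With m₀=0, d₀=1 and mₖ₊₁ = dₖaₖ − mₖ, dₖ₊₁ = (n − mₖ₊₁²)/dₖ, aₖ₊₁ = ⌊(a₀+mₖ₊₁)/dₖ₊₁⌋:
  k=1: m=36, d=3, a=24
  k=2: m=36, d=1, a=72
d=1 and a=2a₀=72 at k=2, so the next step gives (m, d) = (36, 3) again — its k=1 value — and the period has length 2.

[36; 24, 72]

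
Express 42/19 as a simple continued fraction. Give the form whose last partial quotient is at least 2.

[2; 4, 1, 3]

42 = 2*19 + 4
19 = 4*4 + 3
4 = 1*3 + 1
3 = 3*1 + 0  (stop)
So 42/19 = [2; 4, 1, 3].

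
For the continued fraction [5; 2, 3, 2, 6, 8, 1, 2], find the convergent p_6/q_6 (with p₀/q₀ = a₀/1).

Using pₖ = aₖpₖ₋₁ + pₖ₋₂, qₖ = aₖqₖ₋₁ + qₖ₋₂ (with p₋₁=1, p₋₂=0, q₋₁=0, q₋₂=1):
  k=0: a=5, p=5, q=1
  k=1: a=2, p=11, q=2
  k=2: a=3, p=38, q=7
  k=3: a=2, p=87, q=16
  k=4: a=6, p=560, q=103
  k=5: a=8, p=4567, q=840
  k=6: a=1, p=5127, q=943

5127/943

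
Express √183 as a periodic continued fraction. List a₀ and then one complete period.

[13; 1, 1, 8, 1, 1, 26]

a₀ = ⌊√183⌋ = 13.
With m₀=0, d₀=1 and mₖ₊₁ = dₖaₖ − mₖ, dₖ₊₁ = (n − mₖ₊₁²)/dₖ, aₖ₊₁ = ⌊(a₀+mₖ₊₁)/dₖ₊₁⌋:
  k=1: m=13, d=14, a=1
  k=2: m=1, d=13, a=1
  k=3: m=12, d=3, a=8
  k=4: m=12, d=13, a=1
  k=5: m=1, d=14, a=1
  k=6: m=13, d=1, a=26
d=1 and a=2a₀=26 at k=6, so the next step gives (m, d) = (13, 14) again — its k=1 value — and the period has length 6.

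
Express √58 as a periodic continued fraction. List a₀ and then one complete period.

a₀ = ⌊√58⌋ = 7.

[7; 1, 1, 1, 1, 1, 1, 14]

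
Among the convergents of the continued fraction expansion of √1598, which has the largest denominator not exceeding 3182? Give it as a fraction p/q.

√1598 = [39; 1, 38, 1, 78, …] (period length 4).
Convergents:
  p_0/q_0 = 39/1
  p_1/q_1 = 40/1
  p_2/q_2 = 1559/39
  p_3/q_3 = 1599/40
  p_4/q_4 = 126281/3159
  p_5/q_5 = 127880/3199
q_4 = 3159 ≤ 3182 < 3199 = q_5, so the answer is 126281/3159.

126281/3159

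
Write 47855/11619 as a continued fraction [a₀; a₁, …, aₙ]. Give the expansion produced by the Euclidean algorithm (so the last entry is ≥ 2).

47855 = 4*11619 + 1379
11619 = 8*1379 + 587
1379 = 2*587 + 205
587 = 2*205 + 177
205 = 1*177 + 28
177 = 6*28 + 9
28 = 3*9 + 1
9 = 9*1 + 0  (stop)
So 47855/11619 = [4; 8, 2, 2, 1, 6, 3, 9].

[4; 8, 2, 2, 1, 6, 3, 9]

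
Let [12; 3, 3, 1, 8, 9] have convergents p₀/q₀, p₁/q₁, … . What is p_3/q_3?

160/13

Using pₖ = aₖpₖ₋₁ + pₖ₋₂, qₖ = aₖqₖ₋₁ + qₖ₋₂ (with p₋₁=1, p₋₂=0, q₋₁=0, q₋₂=1):
  k=0: a=12, p=12, q=1
  k=1: a=3, p=37, q=3
  k=2: a=3, p=123, q=10
  k=3: a=1, p=160, q=13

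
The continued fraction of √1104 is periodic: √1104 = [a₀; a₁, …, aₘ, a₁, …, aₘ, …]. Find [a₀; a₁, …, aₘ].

[33; 4, 2, 2, 2, 4, 66]

a₀ = ⌊√1104⌋ = 33.
With m₀=0, d₀=1 and mₖ₊₁ = dₖaₖ − mₖ, dₖ₊₁ = (n − mₖ₊₁²)/dₖ, aₖ₊₁ = ⌊(a₀+mₖ₊₁)/dₖ₊₁⌋:
  k=1: m=33, d=15, a=4
  k=2: m=27, d=25, a=2
  k=3: m=23, d=23, a=2
  k=4: m=23, d=25, a=2
  k=5: m=27, d=15, a=4
  k=6: m=33, d=1, a=66
d=1 and a=2a₀=66 at k=6, so the next step gives (m, d) = (33, 15) again — its k=1 value — and the period has length 6.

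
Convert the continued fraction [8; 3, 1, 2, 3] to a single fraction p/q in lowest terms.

306/37

Using pₖ = aₖpₖ₋₁ + pₖ₋₂ and qₖ = aₖqₖ₋₁ + qₖ₋₂:
  k=0: a=8, p=8, q=1
  k=1: a=3, p=25, q=3
  k=2: a=1, p=33, q=4
  k=3: a=2, p=91, q=11
  k=4: a=3, p=306, q=37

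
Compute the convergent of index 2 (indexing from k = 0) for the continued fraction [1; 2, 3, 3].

Using pₖ = aₖpₖ₋₁ + pₖ₋₂, qₖ = aₖqₖ₋₁ + qₖ₋₂ (with p₋₁=1, p₋₂=0, q₋₁=0, q₋₂=1):
  k=0: a=1, p=1, q=1
  k=1: a=2, p=3, q=2
  k=2: a=3, p=10, q=7

10/7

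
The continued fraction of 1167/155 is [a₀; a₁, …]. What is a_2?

1167 = 7·155 + 82   →  a_0 = 7
155 = 1·82 + 73   →  a_1 = 1
82 = 1·73 + 9   →  a_2 = 1

1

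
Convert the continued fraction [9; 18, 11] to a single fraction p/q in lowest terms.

1802/199

Using pₖ = aₖpₖ₋₁ + pₖ₋₂ and qₖ = aₖqₖ₋₁ + qₖ₋₂:
  k=0: a=9, p=9, q=1
  k=1: a=18, p=163, q=18
  k=2: a=11, p=1802, q=199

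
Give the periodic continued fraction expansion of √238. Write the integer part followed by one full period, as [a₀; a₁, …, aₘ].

[15; 2, 2, 1, 14, 1, 2, 2, 30]

a₀ = ⌊√238⌋ = 15.
With m₀=0, d₀=1 and mₖ₊₁ = dₖaₖ − mₖ, dₖ₊₁ = (n − mₖ₊₁²)/dₖ, aₖ₊₁ = ⌊(a₀+mₖ₊₁)/dₖ₊₁⌋:
  k=1: m=15, d=13, a=2
  k=2: m=11, d=9, a=2
  k=3: m=7, d=21, a=1
  k=4: m=14, d=2, a=14
  k=5: m=14, d=21, a=1
  k=6: m=7, d=9, a=2
  k=7: m=11, d=13, a=2
  k=8: m=15, d=1, a=30
d=1 and a=2a₀=30 at k=8, so the next step gives (m, d) = (15, 13) again — its k=1 value — and the period has length 8.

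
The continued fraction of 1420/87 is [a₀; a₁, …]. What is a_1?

3

1420 = 16·87 + 28   →  a_0 = 16
87 = 3·28 + 3   →  a_1 = 3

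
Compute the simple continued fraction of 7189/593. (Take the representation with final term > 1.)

7189 = 12·593 + 73
593 = 8·73 + 9
73 = 8·9 + 1
9 = 9·1 + 0  (stop)
So 7189/593 = [12; 8, 8, 9].

[12; 8, 8, 9]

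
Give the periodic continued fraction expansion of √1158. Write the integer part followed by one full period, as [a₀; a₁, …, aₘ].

[34; 34, 68]

a₀ = ⌊√1158⌋ = 34.
With m₀=0, d₀=1 and mₖ₊₁ = dₖaₖ − mₖ, dₖ₊₁ = (n − mₖ₊₁²)/dₖ, aₖ₊₁ = ⌊(a₀+mₖ₊₁)/dₖ₊₁⌋:
  k=1: m=34, d=2, a=34
  k=2: m=34, d=1, a=68
d=1 and a=2a₀=68 at k=2, so the next step gives (m, d) = (34, 2) again — its k=1 value — and the period has length 2.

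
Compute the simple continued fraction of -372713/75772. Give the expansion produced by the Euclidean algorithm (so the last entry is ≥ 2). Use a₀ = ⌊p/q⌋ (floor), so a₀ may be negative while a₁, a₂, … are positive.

[-5; 12, 3, 16, 3, 13, 3]

-372713 = -5*75772 + 6147
75772 = 12*6147 + 2008
6147 = 3*2008 + 123
2008 = 16*123 + 40
123 = 3*40 + 3
40 = 13*3 + 1
3 = 3*1 + 0  (stop)
So -372713/75772 = [-5; 12, 3, 16, 3, 13, 3].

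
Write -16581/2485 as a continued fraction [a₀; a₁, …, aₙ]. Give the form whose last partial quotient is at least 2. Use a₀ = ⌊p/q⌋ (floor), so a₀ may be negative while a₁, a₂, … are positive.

[-7; 3, 18, 1, 13, 3]

-16581 = -7*2485 + 814
2485 = 3*814 + 43
814 = 18*43 + 40
43 = 1*40 + 3
40 = 13*3 + 1
3 = 3*1 + 0  (stop)
So -16581/2485 = [-7; 3, 18, 1, 13, 3].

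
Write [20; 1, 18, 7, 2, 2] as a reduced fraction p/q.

14831/708

Fold from the inside: start with 2/1.
  2 + 1/2 = 5/2
  7 + 2/5 = 37/5
  18 + 5/37 = 671/37
  1 + 37/671 = 708/671
  20 + 671/708 = 14831/708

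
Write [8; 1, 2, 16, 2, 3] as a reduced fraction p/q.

3053/352

Fold from the inside: start with 3/1.
  2 + 1/3 = 7/3
  16 + 3/7 = 115/7
  2 + 7/115 = 237/115
  1 + 115/237 = 352/237
  8 + 237/352 = 3053/352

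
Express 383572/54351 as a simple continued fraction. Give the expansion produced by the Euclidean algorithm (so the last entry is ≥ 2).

[7; 17, 2, 4, 3, 9, 2, 5]

383572 = 7*54351 + 3115
54351 = 17*3115 + 1396
3115 = 2*1396 + 323
1396 = 4*323 + 104
323 = 3*104 + 11
104 = 9*11 + 5
11 = 2*5 + 1
5 = 5*1 + 0  (stop)
So 383572/54351 = [7; 17, 2, 4, 3, 9, 2, 5].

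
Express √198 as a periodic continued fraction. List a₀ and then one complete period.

a₀ = ⌊√198⌋ = 14.
With m₀=0, d₀=1 and mₖ₊₁ = dₖaₖ − mₖ, dₖ₊₁ = (n − mₖ₊₁²)/dₖ, aₖ₊₁ = ⌊(a₀+mₖ₊₁)/dₖ₊₁⌋:
  k=1: m=14, d=2, a=14
  k=2: m=14, d=1, a=28
d=1 and a=2a₀=28 at k=2, so the next step gives (m, d) = (14, 2) again — its k=1 value — and the period has length 2.

[14; 14, 28]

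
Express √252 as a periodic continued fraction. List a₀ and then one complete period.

a₀ = ⌊√252⌋ = 15.
With m₀=0, d₀=1 and mₖ₊₁ = dₖaₖ − mₖ, dₖ₊₁ = (n − mₖ₊₁²)/dₖ, aₖ₊₁ = ⌊(a₀+mₖ₊₁)/dₖ₊₁⌋:
  k=1: m=15, d=27, a=1
  k=2: m=12, d=4, a=6
  k=3: m=12, d=27, a=1
  k=4: m=15, d=1, a=30
d=1 and a=2a₀=30 at k=4, so the next step gives (m, d) = (15, 27) again — its k=1 value — and the period has length 4.

[15; 1, 6, 1, 30]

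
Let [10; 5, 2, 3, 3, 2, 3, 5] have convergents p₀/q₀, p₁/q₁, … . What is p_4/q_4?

1273/125

Using pₖ = aₖpₖ₋₁ + pₖ₋₂, qₖ = aₖqₖ₋₁ + qₖ₋₂ (with p₋₁=1, p₋₂=0, q₋₁=0, q₋₂=1):
  k=0: a=10, p=10, q=1
  k=1: a=5, p=51, q=5
  k=2: a=2, p=112, q=11
  k=3: a=3, p=387, q=38
  k=4: a=3, p=1273, q=125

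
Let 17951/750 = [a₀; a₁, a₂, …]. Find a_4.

17951 = 23·750 + 701   →  a_0 = 23
750 = 1·701 + 49   →  a_1 = 1
701 = 14·49 + 15   →  a_2 = 14
49 = 3·15 + 4   →  a_3 = 3
15 = 3·4 + 3   →  a_4 = 3

3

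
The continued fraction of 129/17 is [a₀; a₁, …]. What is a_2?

129 = 7·17 + 10   →  a_0 = 7
17 = 1·10 + 7   →  a_1 = 1
10 = 1·7 + 3   →  a_2 = 1

1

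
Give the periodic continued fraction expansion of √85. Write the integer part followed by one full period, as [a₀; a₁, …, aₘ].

a₀ = ⌊√85⌋ = 9.
With m₀=0, d₀=1 and mₖ₊₁ = dₖaₖ − mₖ, dₖ₊₁ = (n − mₖ₊₁²)/dₖ, aₖ₊₁ = ⌊(a₀+mₖ₊₁)/dₖ₊₁⌋:
  k=1: m=9, d=4, a=4
  k=2: m=7, d=9, a=1
  k=3: m=2, d=9, a=1
  k=4: m=7, d=4, a=4
  k=5: m=9, d=1, a=18
d=1 and a=2a₀=18 at k=5, so the next step gives (m, d) = (9, 4) again — its k=1 value — and the period has length 5.

[9; 4, 1, 1, 4, 18]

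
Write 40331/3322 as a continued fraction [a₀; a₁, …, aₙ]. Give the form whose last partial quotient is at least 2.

[12; 7, 8, 1, 4, 3, 3]

40331 = 12*3322 + 467
3322 = 7*467 + 53
467 = 8*53 + 43
53 = 1*43 + 10
43 = 4*10 + 3
10 = 3*3 + 1
3 = 3*1 + 0  (stop)
So 40331/3322 = [12; 7, 8, 1, 4, 3, 3].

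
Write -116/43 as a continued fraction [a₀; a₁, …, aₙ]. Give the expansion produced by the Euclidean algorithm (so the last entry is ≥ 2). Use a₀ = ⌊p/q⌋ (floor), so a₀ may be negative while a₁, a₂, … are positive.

-116 = -3·43 + 13
43 = 3·13 + 4
13 = 3·4 + 1
4 = 4·1 + 0  (stop)
So -116/43 = [-3; 3, 3, 4].

[-3; 3, 3, 4]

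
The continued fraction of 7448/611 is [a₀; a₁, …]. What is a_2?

3

7448 = 12·611 + 116   →  a_0 = 12
611 = 5·116 + 31   →  a_1 = 5
116 = 3·31 + 23   →  a_2 = 3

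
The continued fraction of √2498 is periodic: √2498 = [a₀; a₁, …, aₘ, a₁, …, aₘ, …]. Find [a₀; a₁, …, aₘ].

[49; 1, 48, 1, 98]

a₀ = ⌊√2498⌋ = 49.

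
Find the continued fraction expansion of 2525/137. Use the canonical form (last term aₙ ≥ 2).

2525 = 18*137 + 59
137 = 2*59 + 19
59 = 3*19 + 2
19 = 9*2 + 1
2 = 2*1 + 0  (stop)
So 2525/137 = [18; 2, 3, 9, 2].

[18; 2, 3, 9, 2]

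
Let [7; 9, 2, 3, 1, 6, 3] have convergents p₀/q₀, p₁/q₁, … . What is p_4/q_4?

604/85

Using pₖ = aₖpₖ₋₁ + pₖ₋₂, qₖ = aₖqₖ₋₁ + qₖ₋₂ (with p₋₁=1, p₋₂=0, q₋₁=0, q₋₂=1):
  k=0: a=7, p=7, q=1
  k=1: a=9, p=64, q=9
  k=2: a=2, p=135, q=19
  k=3: a=3, p=469, q=66
  k=4: a=1, p=604, q=85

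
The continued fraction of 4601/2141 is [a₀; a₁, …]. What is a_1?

4601 = 2·2141 + 319   →  a_0 = 2
2141 = 6·319 + 227   →  a_1 = 6

6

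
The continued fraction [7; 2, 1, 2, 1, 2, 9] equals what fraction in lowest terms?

2070/281

Fold from the inside: start with 9/1.
  2 + 1/9 = 19/9
  1 + 9/19 = 28/19
  2 + 19/28 = 75/28
  1 + 28/75 = 103/75
  2 + 75/103 = 281/103
  7 + 103/281 = 2070/281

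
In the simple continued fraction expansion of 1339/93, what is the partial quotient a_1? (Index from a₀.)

1339 = 14·93 + 37   →  a_0 = 14
93 = 2·37 + 19   →  a_1 = 2

2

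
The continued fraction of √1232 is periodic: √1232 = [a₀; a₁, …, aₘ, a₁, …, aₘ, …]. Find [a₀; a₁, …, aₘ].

[35; 10, 70]

a₀ = ⌊√1232⌋ = 35.
With m₀=0, d₀=1 and mₖ₊₁ = dₖaₖ − mₖ, dₖ₊₁ = (n − mₖ₊₁²)/dₖ, aₖ₊₁ = ⌊(a₀+mₖ₊₁)/dₖ₊₁⌋:
  k=1: m=35, d=7, a=10
  k=2: m=35, d=1, a=70
d=1 and a=2a₀=70 at k=2, so the next step gives (m, d) = (35, 7) again — its k=1 value — and the period has length 2.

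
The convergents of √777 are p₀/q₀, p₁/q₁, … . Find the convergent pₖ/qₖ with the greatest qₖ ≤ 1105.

12460/447

√777 = [27; 1, 6, 1, 54, …] (period length 4).
Convergents:
  p_0/q_0 = 27/1
  p_1/q_1 = 28/1
  p_2/q_2 = 195/7
  p_3/q_3 = 223/8
  p_4/q_4 = 12237/439
  p_5/q_5 = 12460/447
  p_6/q_6 = 86997/3121
q_5 = 447 ≤ 1105 < 3121 = q_6, so the answer is 12460/447.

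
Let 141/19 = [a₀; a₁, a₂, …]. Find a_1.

141 = 7·19 + 8   →  a_0 = 7
19 = 2·8 + 3   →  a_1 = 2

2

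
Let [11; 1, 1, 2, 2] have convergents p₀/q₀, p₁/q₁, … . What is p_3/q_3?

Using pₖ = aₖpₖ₋₁ + pₖ₋₂, qₖ = aₖqₖ₋₁ + qₖ₋₂ (with p₋₁=1, p₋₂=0, q₋₁=0, q₋₂=1):
  k=0: a=11, p=11, q=1
  k=1: a=1, p=12, q=1
  k=2: a=1, p=23, q=2
  k=3: a=2, p=58, q=5

58/5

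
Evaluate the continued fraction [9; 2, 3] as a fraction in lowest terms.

66/7

Using pₖ = aₖpₖ₋₁ + pₖ₋₂ and qₖ = aₖqₖ₋₁ + qₖ₋₂:
  k=0: a=9, p=9, q=1
  k=1: a=2, p=19, q=2
  k=2: a=3, p=66, q=7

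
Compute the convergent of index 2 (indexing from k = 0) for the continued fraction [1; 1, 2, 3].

5/3

Using pₖ = aₖpₖ₋₁ + pₖ₋₂, qₖ = aₖqₖ₋₁ + qₖ₋₂ (with p₋₁=1, p₋₂=0, q₋₁=0, q₋₂=1):
  k=0: a=1, p=1, q=1
  k=1: a=1, p=2, q=1
  k=2: a=2, p=5, q=3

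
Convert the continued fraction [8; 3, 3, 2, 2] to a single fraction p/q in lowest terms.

Using pₖ = aₖpₖ₋₁ + pₖ₋₂ and qₖ = aₖqₖ₋₁ + qₖ₋₂:
  k=0: a=8, p=8, q=1
  k=1: a=3, p=25, q=3
  k=2: a=3, p=83, q=10
  k=3: a=2, p=191, q=23
  k=4: a=2, p=465, q=56

465/56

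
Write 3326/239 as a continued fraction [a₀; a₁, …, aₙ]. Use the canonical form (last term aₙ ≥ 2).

3326 = 13×239 + 219
239 = 1×219 + 20
219 = 10×20 + 19
20 = 1×19 + 1
19 = 19×1 + 0  (stop)
So 3326/239 = [13; 1, 10, 1, 19].

[13; 1, 10, 1, 19]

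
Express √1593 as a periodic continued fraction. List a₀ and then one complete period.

[39; 1, 10, 2, 2, 2, 10, 1, 78]

a₀ = ⌊√1593⌋ = 39.
With m₀=0, d₀=1 and mₖ₊₁ = dₖaₖ − mₖ, dₖ₊₁ = (n − mₖ₊₁²)/dₖ, aₖ₊₁ = ⌊(a₀+mₖ₊₁)/dₖ₊₁⌋:
  k=1: m=39, d=72, a=1
  k=2: m=33, d=7, a=10
  k=3: m=37, d=32, a=2
  k=4: m=27, d=27, a=2
  k=5: m=27, d=32, a=2
  k=6: m=37, d=7, a=10
  k=7: m=33, d=72, a=1
  k=8: m=39, d=1, a=78
d=1 and a=2a₀=78 at k=8, so the next step gives (m, d) = (39, 72) again — its k=1 value — and the period has length 8.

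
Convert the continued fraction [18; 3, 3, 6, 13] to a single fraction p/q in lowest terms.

Using pₖ = aₖpₖ₋₁ + pₖ₋₂ and qₖ = aₖqₖ₋₁ + qₖ₋₂:
  k=0: a=18, p=18, q=1
  k=1: a=3, p=55, q=3
  k=2: a=3, p=183, q=10
  k=3: a=6, p=1153, q=63
  k=4: a=13, p=15172, q=829

15172/829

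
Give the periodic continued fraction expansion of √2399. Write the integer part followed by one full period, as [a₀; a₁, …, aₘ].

a₀ = ⌊√2399⌋ = 48.
With m₀=0, d₀=1 and mₖ₊₁ = dₖaₖ − mₖ, dₖ₊₁ = (n − mₖ₊₁²)/dₖ, aₖ₊₁ = ⌊(a₀+mₖ₊₁)/dₖ₊₁⌋:
  k=1: m=48, d=95, a=1
  k=2: m=47, d=2, a=47
  k=3: m=47, d=95, a=1
  k=4: m=48, d=1, a=96
d=1 and a=2a₀=96 at k=4, so the next step gives (m, d) = (48, 95) again — its k=1 value — and the period has length 4.

[48; 1, 47, 1, 96]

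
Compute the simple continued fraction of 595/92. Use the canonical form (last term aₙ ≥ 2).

[6; 2, 7, 6]

595 = 6*92 + 43
92 = 2*43 + 6
43 = 7*6 + 1
6 = 6*1 + 0  (stop)
So 595/92 = [6; 2, 7, 6].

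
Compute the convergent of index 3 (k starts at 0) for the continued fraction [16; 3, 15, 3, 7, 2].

2302/141

Using pₖ = aₖpₖ₋₁ + pₖ₋₂, qₖ = aₖqₖ₋₁ + qₖ₋₂ (with p₋₁=1, p₋₂=0, q₋₁=0, q₋₂=1):
  k=0: a=16, p=16, q=1
  k=1: a=3, p=49, q=3
  k=2: a=15, p=751, q=46
  k=3: a=3, p=2302, q=141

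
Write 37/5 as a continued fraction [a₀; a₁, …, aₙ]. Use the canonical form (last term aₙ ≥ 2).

37 = 7·5 + 2
5 = 2·2 + 1
2 = 2·1 + 0  (stop)
So 37/5 = [7; 2, 2].

[7; 2, 2]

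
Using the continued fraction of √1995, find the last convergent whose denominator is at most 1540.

35911/804

√1995 = [44; 1, 1, 1, 88, …] (period length 4).
Convergents:
  p_0/q_0 = 44/1
  p_1/q_1 = 45/1
  p_2/q_2 = 89/2
  p_3/q_3 = 134/3
  p_4/q_4 = 11881/266
  p_5/q_5 = 12015/269
  p_6/q_6 = 23896/535
  p_7/q_7 = 35911/804
  p_8/q_8 = 3184064/71287
q_7 = 804 ≤ 1540 < 71287 = q_8, so the answer is 35911/804.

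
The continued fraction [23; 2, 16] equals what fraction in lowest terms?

775/33

Fold from the inside: start with 16/1.
  2 + 1/16 = 33/16
  23 + 16/33 = 775/33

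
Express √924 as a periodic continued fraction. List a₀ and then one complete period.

a₀ = ⌊√924⌋ = 30.
With m₀=0, d₀=1 and mₖ₊₁ = dₖaₖ − mₖ, dₖ₊₁ = (n − mₖ₊₁²)/dₖ, aₖ₊₁ = ⌊(a₀+mₖ₊₁)/dₖ₊₁⌋:
  k=1: m=30, d=24, a=2
  k=2: m=18, d=25, a=1
  k=3: m=7, d=35, a=1
  k=4: m=28, d=4, a=14
  k=5: m=28, d=35, a=1
  k=6: m=7, d=25, a=1
  k=7: m=18, d=24, a=2
  k=8: m=30, d=1, a=60
d=1 and a=2a₀=60 at k=8, so the next step gives (m, d) = (30, 24) again — its k=1 value — and the period has length 8.

[30; 2, 1, 1, 14, 1, 1, 2, 60]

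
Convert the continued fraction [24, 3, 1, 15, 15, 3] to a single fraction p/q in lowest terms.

70579/2910

Fold from the inside: start with 3/1.
  15 + 1/3 = 46/3
  15 + 3/46 = 693/46
  1 + 46/693 = 739/693
  3 + 693/739 = 2910/739
  24 + 739/2910 = 70579/2910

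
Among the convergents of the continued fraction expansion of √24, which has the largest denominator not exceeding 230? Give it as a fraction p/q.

485/99

√24 = [4; 1, 8, …] (period length 2).
Convergents:
  p_0/q_0 = 4/1
  p_1/q_1 = 5/1
  p_2/q_2 = 44/9
  p_3/q_3 = 49/10
  p_4/q_4 = 436/89
  p_5/q_5 = 485/99
  p_6/q_6 = 4316/881
q_5 = 99 ≤ 230 < 881 = q_6, so the answer is 485/99.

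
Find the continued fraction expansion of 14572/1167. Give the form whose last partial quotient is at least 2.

[12; 2, 18, 3, 10]

14572 = 12*1167 + 568
1167 = 2*568 + 31
568 = 18*31 + 10
31 = 3*10 + 1
10 = 10*1 + 0  (stop)
So 14572/1167 = [12; 2, 18, 3, 10].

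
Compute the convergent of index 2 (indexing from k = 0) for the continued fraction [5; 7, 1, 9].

41/8

Using pₖ = aₖpₖ₋₁ + pₖ₋₂, qₖ = aₖqₖ₋₁ + qₖ₋₂ (with p₋₁=1, p₋₂=0, q₋₁=0, q₋₂=1):
  k=0: a=5, p=5, q=1
  k=1: a=7, p=36, q=7
  k=2: a=1, p=41, q=8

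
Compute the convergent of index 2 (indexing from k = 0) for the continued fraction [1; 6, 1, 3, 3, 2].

8/7

Using pₖ = aₖpₖ₋₁ + pₖ₋₂, qₖ = aₖqₖ₋₁ + qₖ₋₂ (with p₋₁=1, p₋₂=0, q₋₁=0, q₋₂=1):
  k=0: a=1, p=1, q=1
  k=1: a=6, p=7, q=6
  k=2: a=1, p=8, q=7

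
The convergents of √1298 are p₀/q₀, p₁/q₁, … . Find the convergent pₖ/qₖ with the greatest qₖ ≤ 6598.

93420/2593

√1298 = [36; 36, 72, …] (period length 2).
Convergents:
  p_0/q_0 = 36/1
  p_1/q_1 = 1297/36
  p_2/q_2 = 93420/2593
  p_3/q_3 = 3364417/93384
q_2 = 2593 ≤ 6598 < 93384 = q_3, so the answer is 93420/2593.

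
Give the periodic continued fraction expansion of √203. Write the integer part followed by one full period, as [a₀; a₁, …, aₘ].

[14; 4, 28]

a₀ = ⌊√203⌋ = 14.
With m₀=0, d₀=1 and mₖ₊₁ = dₖaₖ − mₖ, dₖ₊₁ = (n − mₖ₊₁²)/dₖ, aₖ₊₁ = ⌊(a₀+mₖ₊₁)/dₖ₊₁⌋:
  k=1: m=14, d=7, a=4
  k=2: m=14, d=1, a=28
d=1 and a=2a₀=28 at k=2, so the next step gives (m, d) = (14, 7) again — its k=1 value — and the period has length 2.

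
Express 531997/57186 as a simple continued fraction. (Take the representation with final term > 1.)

531997 = 9×57186 + 17323
57186 = 3×17323 + 5217
17323 = 3×5217 + 1672
5217 = 3×1672 + 201
1672 = 8×201 + 64
201 = 3×64 + 9
64 = 7×9 + 1
9 = 9×1 + 0  (stop)
So 531997/57186 = [9; 3, 3, 3, 8, 3, 7, 9].

[9; 3, 3, 3, 8, 3, 7, 9]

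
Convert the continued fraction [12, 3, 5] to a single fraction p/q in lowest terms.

197/16

Using pₖ = aₖpₖ₋₁ + pₖ₋₂ and qₖ = aₖqₖ₋₁ + qₖ₋₂:
  k=0: a=12, p=12, q=1
  k=1: a=3, p=37, q=3
  k=2: a=5, p=197, q=16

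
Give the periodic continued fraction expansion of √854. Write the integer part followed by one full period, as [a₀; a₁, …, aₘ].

[29; 4, 2, 11, 4, 11, 2, 4, 58]

a₀ = ⌊√854⌋ = 29.
With m₀=0, d₀=1 and mₖ₊₁ = dₖaₖ − mₖ, dₖ₊₁ = (n − mₖ₊₁²)/dₖ, aₖ₊₁ = ⌊(a₀+mₖ₊₁)/dₖ₊₁⌋:
  k=1: m=29, d=13, a=4
  k=2: m=23, d=25, a=2
  k=3: m=27, d=5, a=11
  k=4: m=28, d=14, a=4
  k=5: m=28, d=5, a=11
  k=6: m=27, d=25, a=2
  k=7: m=23, d=13, a=4
  k=8: m=29, d=1, a=58
d=1 and a=2a₀=58 at k=8, so the next step gives (m, d) = (29, 13) again — its k=1 value — and the period has length 8.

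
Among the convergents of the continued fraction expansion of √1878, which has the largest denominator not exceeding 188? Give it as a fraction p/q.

√1878 = [43; 2, 1, 42, 1, 2, 86, …] (period length 6).
Convergents:
  p_0/q_0 = 43/1
  p_1/q_1 = 87/2
  p_2/q_2 = 130/3
  p_3/q_3 = 5547/128
  p_4/q_4 = 5677/131
  p_5/q_5 = 16901/390
q_4 = 131 ≤ 188 < 390 = q_5, so the answer is 5677/131.

5677/131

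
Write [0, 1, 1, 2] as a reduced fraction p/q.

Fold from the inside: start with 2/1.
  1 + 1/2 = 3/2
  1 + 2/3 = 5/3
  0 + 3/5 = 3/5

3/5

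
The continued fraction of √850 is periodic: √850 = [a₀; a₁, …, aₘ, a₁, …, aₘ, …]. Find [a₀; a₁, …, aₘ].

a₀ = ⌊√850⌋ = 29.
With m₀=0, d₀=1 and mₖ₊₁ = dₖaₖ − mₖ, dₖ₊₁ = (n − mₖ₊₁²)/dₖ, aₖ₊₁ = ⌊(a₀+mₖ₊₁)/dₖ₊₁⌋:
  k=1: m=29, d=9, a=6
  k=2: m=25, d=25, a=2
  k=3: m=25, d=9, a=6
  k=4: m=29, d=1, a=58
d=1 and a=2a₀=58 at k=4, so the next step gives (m, d) = (29, 9) again — its k=1 value — and the period has length 4.

[29; 6, 2, 6, 58]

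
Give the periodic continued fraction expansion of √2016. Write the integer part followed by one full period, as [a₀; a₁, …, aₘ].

[44; 1, 8, 1, 88]

a₀ = ⌊√2016⌋ = 44.
With m₀=0, d₀=1 and mₖ₊₁ = dₖaₖ − mₖ, dₖ₊₁ = (n − mₖ₊₁²)/dₖ, aₖ₊₁ = ⌊(a₀+mₖ₊₁)/dₖ₊₁⌋:
  k=1: m=44, d=80, a=1
  k=2: m=36, d=9, a=8
  k=3: m=36, d=80, a=1
  k=4: m=44, d=1, a=88
d=1 and a=2a₀=88 at k=4, so the next step gives (m, d) = (44, 80) again — its k=1 value — and the period has length 4.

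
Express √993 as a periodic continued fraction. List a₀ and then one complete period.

a₀ = ⌊√993⌋ = 31.
With m₀=0, d₀=1 and mₖ₊₁ = dₖaₖ − mₖ, dₖ₊₁ = (n − mₖ₊₁²)/dₖ, aₖ₊₁ = ⌊(a₀+mₖ₊₁)/dₖ₊₁⌋:
  k=1: m=31, d=32, a=1
  k=2: m=1, d=31, a=1
  k=3: m=30, d=3, a=20
  k=4: m=30, d=31, a=1
  k=5: m=1, d=32, a=1
  k=6: m=31, d=1, a=62
d=1 and a=2a₀=62 at k=6, so the next step gives (m, d) = (31, 32) again — its k=1 value — and the period has length 6.

[31; 1, 1, 20, 1, 1, 62]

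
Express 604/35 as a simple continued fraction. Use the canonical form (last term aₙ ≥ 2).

[17; 3, 1, 8]

604 = 17*35 + 9
35 = 3*9 + 8
9 = 1*8 + 1
8 = 8*1 + 0  (stop)
So 604/35 = [17; 3, 1, 8].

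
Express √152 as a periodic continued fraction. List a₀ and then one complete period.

[12; 3, 24]

a₀ = ⌊√152⌋ = 12.
With m₀=0, d₀=1 and mₖ₊₁ = dₖaₖ − mₖ, dₖ₊₁ = (n − mₖ₊₁²)/dₖ, aₖ₊₁ = ⌊(a₀+mₖ₊₁)/dₖ₊₁⌋:
  k=1: m=12, d=8, a=3
  k=2: m=12, d=1, a=24
d=1 and a=2a₀=24 at k=2, so the next step gives (m, d) = (12, 8) again — its k=1 value — and the period has length 2.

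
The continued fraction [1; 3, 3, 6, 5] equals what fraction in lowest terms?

Using pₖ = aₖpₖ₋₁ + pₖ₋₂ and qₖ = aₖqₖ₋₁ + qₖ₋₂:
  k=0: a=1, p=1, q=1
  k=1: a=3, p=4, q=3
  k=2: a=3, p=13, q=10
  k=3: a=6, p=82, q=63
  k=4: a=5, p=423, q=325

423/325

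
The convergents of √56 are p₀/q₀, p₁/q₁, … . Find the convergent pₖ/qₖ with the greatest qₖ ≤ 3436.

√56 = [7; 2, 14, …] (period length 2).
Convergents:
  p_0/q_0 = 7/1
  p_1/q_1 = 15/2
  p_2/q_2 = 217/29
  p_3/q_3 = 449/60
  p_4/q_4 = 6503/869
  p_5/q_5 = 13455/1798
  p_6/q_6 = 194873/26041
q_5 = 1798 ≤ 3436 < 26041 = q_6, so the answer is 13455/1798.

13455/1798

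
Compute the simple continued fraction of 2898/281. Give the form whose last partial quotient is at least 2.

[10; 3, 5, 5, 1, 2]

2898 = 10*281 + 88
281 = 3*88 + 17
88 = 5*17 + 3
17 = 5*3 + 2
3 = 1*2 + 1
2 = 2*1 + 0  (stop)
So 2898/281 = [10; 3, 5, 5, 1, 2].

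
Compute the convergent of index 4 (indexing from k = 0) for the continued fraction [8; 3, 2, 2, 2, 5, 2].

Using pₖ = aₖpₖ₋₁ + pₖ₋₂, qₖ = aₖqₖ₋₁ + qₖ₋₂ (with p₋₁=1, p₋₂=0, q₋₁=0, q₋₂=1):
  k=0: a=8, p=8, q=1
  k=1: a=3, p=25, q=3
  k=2: a=2, p=58, q=7
  k=3: a=2, p=141, q=17
  k=4: a=2, p=340, q=41

340/41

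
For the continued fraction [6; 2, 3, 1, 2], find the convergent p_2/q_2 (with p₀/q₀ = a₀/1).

Using pₖ = aₖpₖ₋₁ + pₖ₋₂, qₖ = aₖqₖ₋₁ + qₖ₋₂ (with p₋₁=1, p₋₂=0, q₋₁=0, q₋₂=1):
  k=0: a=6, p=6, q=1
  k=1: a=2, p=13, q=2
  k=2: a=3, p=45, q=7

45/7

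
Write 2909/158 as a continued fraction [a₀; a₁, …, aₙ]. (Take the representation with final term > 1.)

2909 = 18·158 + 65
158 = 2·65 + 28
65 = 2·28 + 9
28 = 3·9 + 1
9 = 9·1 + 0  (stop)
So 2909/158 = [18; 2, 2, 3, 9].

[18; 2, 2, 3, 9]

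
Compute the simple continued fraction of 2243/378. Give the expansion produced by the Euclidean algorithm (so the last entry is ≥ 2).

2243 = 5·378 + 353
378 = 1·353 + 25
353 = 14·25 + 3
25 = 8·3 + 1
3 = 3·1 + 0  (stop)
So 2243/378 = [5; 1, 14, 8, 3].

[5; 1, 14, 8, 3]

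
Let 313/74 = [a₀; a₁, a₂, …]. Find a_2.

2

313 = 4·74 + 17   →  a_0 = 4
74 = 4·17 + 6   →  a_1 = 4
17 = 2·6 + 5   →  a_2 = 2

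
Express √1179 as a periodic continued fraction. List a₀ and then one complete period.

a₀ = ⌊√1179⌋ = 34.

[34; 2, 1, 33, 1, 2, 68]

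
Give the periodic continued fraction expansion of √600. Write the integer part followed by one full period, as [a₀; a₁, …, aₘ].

a₀ = ⌊√600⌋ = 24.
With m₀=0, d₀=1 and mₖ₊₁ = dₖaₖ − mₖ, dₖ₊₁ = (n − mₖ₊₁²)/dₖ, aₖ₊₁ = ⌊(a₀+mₖ₊₁)/dₖ₊₁⌋:
  k=1: m=24, d=24, a=2
  k=2: m=24, d=1, a=48
d=1 and a=2a₀=48 at k=2, so the next step gives (m, d) = (24, 24) again — its k=1 value — and the period has length 2.

[24; 2, 48]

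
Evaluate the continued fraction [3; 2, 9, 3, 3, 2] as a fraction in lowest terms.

Fold from the inside: start with 2/1.
  3 + 1/2 = 7/2
  3 + 2/7 = 23/7
  9 + 7/23 = 214/23
  2 + 23/214 = 451/214
  3 + 214/451 = 1567/451

1567/451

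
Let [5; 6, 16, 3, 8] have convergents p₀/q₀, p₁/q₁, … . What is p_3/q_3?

1534/297

Using pₖ = aₖpₖ₋₁ + pₖ₋₂, qₖ = aₖqₖ₋₁ + qₖ₋₂ (with p₋₁=1, p₋₂=0, q₋₁=0, q₋₂=1):
  k=0: a=5, p=5, q=1
  k=1: a=6, p=31, q=6
  k=2: a=16, p=501, q=97
  k=3: a=3, p=1534, q=297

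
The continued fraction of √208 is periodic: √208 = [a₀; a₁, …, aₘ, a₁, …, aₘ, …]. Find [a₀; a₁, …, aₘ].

[14; 2, 2, 1, 2, 2, 28]

a₀ = ⌊√208⌋ = 14.
With m₀=0, d₀=1 and mₖ₊₁ = dₖaₖ − mₖ, dₖ₊₁ = (n − mₖ₊₁²)/dₖ, aₖ₊₁ = ⌊(a₀+mₖ₊₁)/dₖ₊₁⌋:
  k=1: m=14, d=12, a=2
  k=2: m=10, d=9, a=2
  k=3: m=8, d=16, a=1
  k=4: m=8, d=9, a=2
  k=5: m=10, d=12, a=2
  k=6: m=14, d=1, a=28
d=1 and a=2a₀=28 at k=6, so the next step gives (m, d) = (14, 12) again — its k=1 value — and the period has length 6.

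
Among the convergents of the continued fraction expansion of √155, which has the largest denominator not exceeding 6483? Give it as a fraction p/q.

55788/4481

√155 = [12; 2, 4, 2, 24, …] (period length 4).
Convergents:
  p_0/q_0 = 12/1
  p_1/q_1 = 25/2
  p_2/q_2 = 112/9
  p_3/q_3 = 249/20
  p_4/q_4 = 6088/489
  p_5/q_5 = 12425/998
  p_6/q_6 = 55788/4481
  p_7/q_7 = 124001/9960
q_6 = 4481 ≤ 6483 < 9960 = q_7, so the answer is 55788/4481.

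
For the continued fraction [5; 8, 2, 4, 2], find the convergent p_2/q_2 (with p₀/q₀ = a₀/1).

87/17

Using pₖ = aₖpₖ₋₁ + pₖ₋₂, qₖ = aₖqₖ₋₁ + qₖ₋₂ (with p₋₁=1, p₋₂=0, q₋₁=0, q₋₂=1):
  k=0: a=5, p=5, q=1
  k=1: a=8, p=41, q=8
  k=2: a=2, p=87, q=17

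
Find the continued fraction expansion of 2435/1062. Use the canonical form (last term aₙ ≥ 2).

[2; 3, 2, 2, 2, 3, 3, 2]

2435 = 2×1062 + 311
1062 = 3×311 + 129
311 = 2×129 + 53
129 = 2×53 + 23
53 = 2×23 + 7
23 = 3×7 + 2
7 = 3×2 + 1
2 = 2×1 + 0  (stop)
So 2435/1062 = [2; 3, 2, 2, 2, 3, 3, 2].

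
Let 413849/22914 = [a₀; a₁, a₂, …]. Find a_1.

413849 = 18·22914 + 1397   →  a_0 = 18
22914 = 16·1397 + 562   →  a_1 = 16

16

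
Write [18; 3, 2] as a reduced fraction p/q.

128/7

Fold from the inside: start with 2/1.
  3 + 1/2 = 7/2
  18 + 2/7 = 128/7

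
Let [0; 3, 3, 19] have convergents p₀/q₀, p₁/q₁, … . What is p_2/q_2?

3/10

Using pₖ = aₖpₖ₋₁ + pₖ₋₂, qₖ = aₖqₖ₋₁ + qₖ₋₂ (with p₋₁=1, p₋₂=0, q₋₁=0, q₋₂=1):
  k=0: a=0, p=0, q=1
  k=1: a=3, p=1, q=3
  k=2: a=3, p=3, q=10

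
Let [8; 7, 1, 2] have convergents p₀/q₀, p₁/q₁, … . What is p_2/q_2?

Using pₖ = aₖpₖ₋₁ + pₖ₋₂, qₖ = aₖqₖ₋₁ + qₖ₋₂ (with p₋₁=1, p₋₂=0, q₋₁=0, q₋₂=1):
  k=0: a=8, p=8, q=1
  k=1: a=7, p=57, q=7
  k=2: a=1, p=65, q=8

65/8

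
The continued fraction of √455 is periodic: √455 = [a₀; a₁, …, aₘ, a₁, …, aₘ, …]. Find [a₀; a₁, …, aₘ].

a₀ = ⌊√455⌋ = 21.

[21; 3, 42]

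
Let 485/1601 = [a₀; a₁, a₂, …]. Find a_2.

3

485 = 0·1601 + 485   →  a_0 = 0
1601 = 3·485 + 146   →  a_1 = 3
485 = 3·146 + 47   →  a_2 = 3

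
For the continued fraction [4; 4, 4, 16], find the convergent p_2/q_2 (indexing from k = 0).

72/17

Using pₖ = aₖpₖ₋₁ + pₖ₋₂, qₖ = aₖqₖ₋₁ + qₖ₋₂ (with p₋₁=1, p₋₂=0, q₋₁=0, q₋₂=1):
  k=0: a=4, p=4, q=1
  k=1: a=4, p=17, q=4
  k=2: a=4, p=72, q=17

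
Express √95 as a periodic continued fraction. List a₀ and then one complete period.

[9; 1, 2, 1, 18]

a₀ = ⌊√95⌋ = 9.
With m₀=0, d₀=1 and mₖ₊₁ = dₖaₖ − mₖ, dₖ₊₁ = (n − mₖ₊₁²)/dₖ, aₖ₊₁ = ⌊(a₀+mₖ₊₁)/dₖ₊₁⌋:
  k=1: m=9, d=14, a=1
  k=2: m=5, d=5, a=2
  k=3: m=5, d=14, a=1
  k=4: m=9, d=1, a=18
d=1 and a=2a₀=18 at k=4, so the next step gives (m, d) = (9, 14) again — its k=1 value — and the period has length 4.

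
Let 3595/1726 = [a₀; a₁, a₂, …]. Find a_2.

3595 = 2·1726 + 143   →  a_0 = 2
1726 = 12·143 + 10   →  a_1 = 12
143 = 14·10 + 3   →  a_2 = 14

14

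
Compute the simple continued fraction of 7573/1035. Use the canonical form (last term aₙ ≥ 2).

7573 = 7×1035 + 328
1035 = 3×328 + 51
328 = 6×51 + 22
51 = 2×22 + 7
22 = 3×7 + 1
7 = 7×1 + 0  (stop)
So 7573/1035 = [7; 3, 6, 2, 3, 7].

[7; 3, 6, 2, 3, 7]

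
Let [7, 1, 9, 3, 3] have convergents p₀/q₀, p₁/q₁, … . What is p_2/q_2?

79/10

Using pₖ = aₖpₖ₋₁ + pₖ₋₂, qₖ = aₖqₖ₋₁ + qₖ₋₂ (with p₋₁=1, p₋₂=0, q₋₁=0, q₋₂=1):
  k=0: a=7, p=7, q=1
  k=1: a=1, p=8, q=1
  k=2: a=9, p=79, q=10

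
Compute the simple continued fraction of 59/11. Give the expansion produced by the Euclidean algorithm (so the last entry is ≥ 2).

[5; 2, 1, 3]

59 = 5×11 + 4
11 = 2×4 + 3
4 = 1×3 + 1
3 = 3×1 + 0  (stop)
So 59/11 = [5; 2, 1, 3].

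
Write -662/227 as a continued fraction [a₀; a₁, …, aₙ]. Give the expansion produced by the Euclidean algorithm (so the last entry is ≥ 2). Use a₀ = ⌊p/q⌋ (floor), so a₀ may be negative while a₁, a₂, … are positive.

-662 = -3*227 + 19
227 = 11*19 + 18
19 = 1*18 + 1
18 = 18*1 + 0  (stop)
So -662/227 = [-3; 11, 1, 18].

[-3; 11, 1, 18]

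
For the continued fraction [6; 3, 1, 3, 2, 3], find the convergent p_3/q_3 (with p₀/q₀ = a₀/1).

94/15

Using pₖ = aₖpₖ₋₁ + pₖ₋₂, qₖ = aₖqₖ₋₁ + qₖ₋₂ (with p₋₁=1, p₋₂=0, q₋₁=0, q₋₂=1):
  k=0: a=6, p=6, q=1
  k=1: a=3, p=19, q=3
  k=2: a=1, p=25, q=4
  k=3: a=3, p=94, q=15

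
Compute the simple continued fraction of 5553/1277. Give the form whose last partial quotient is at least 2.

5553 = 4×1277 + 445
1277 = 2×445 + 387
445 = 1×387 + 58
387 = 6×58 + 39
58 = 1×39 + 19
39 = 2×19 + 1
19 = 19×1 + 0  (stop)
So 5553/1277 = [4; 2, 1, 6, 1, 2, 19].

[4; 2, 1, 6, 1, 2, 19]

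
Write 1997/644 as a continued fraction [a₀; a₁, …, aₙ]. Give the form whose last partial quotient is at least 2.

[3; 9, 1, 9, 1, 5]

1997 = 3*644 + 65
644 = 9*65 + 59
65 = 1*59 + 6
59 = 9*6 + 5
6 = 1*5 + 1
5 = 5*1 + 0  (stop)
So 1997/644 = [3; 9, 1, 9, 1, 5].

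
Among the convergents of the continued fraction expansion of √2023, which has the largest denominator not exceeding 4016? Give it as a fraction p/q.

180091/4004

√2023 = [44; 1, 43, 1, 88, …] (period length 4).
Convergents:
  p_0/q_0 = 44/1
  p_1/q_1 = 45/1
  p_2/q_2 = 1979/44
  p_3/q_3 = 2024/45
  p_4/q_4 = 180091/4004
  p_5/q_5 = 182115/4049
q_4 = 4004 ≤ 4016 < 4049 = q_5, so the answer is 180091/4004.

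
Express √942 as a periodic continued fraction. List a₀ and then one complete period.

a₀ = ⌊√942⌋ = 30.

[30; 1, 2, 4, 20, 4, 2, 1, 60]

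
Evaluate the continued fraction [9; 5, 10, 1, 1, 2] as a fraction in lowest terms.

2483/270

Fold from the inside: start with 2/1.
  1 + 1/2 = 3/2
  1 + 2/3 = 5/3
  10 + 3/5 = 53/5
  5 + 5/53 = 270/53
  9 + 53/270 = 2483/270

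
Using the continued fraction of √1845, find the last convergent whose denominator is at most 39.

902/21

√1845 = [42; 1, 20, 2, 20, 1, 84, …] (period length 6).
Convergents:
  p_0/q_0 = 42/1
  p_1/q_1 = 43/1
  p_2/q_2 = 902/21
  p_3/q_3 = 1847/43
q_2 = 21 ≤ 39 < 43 = q_3, so the answer is 902/21.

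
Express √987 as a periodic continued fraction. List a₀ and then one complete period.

a₀ = ⌊√987⌋ = 31.

[31; 2, 2, 2, 62]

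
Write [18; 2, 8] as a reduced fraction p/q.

Using pₖ = aₖpₖ₋₁ + pₖ₋₂ and qₖ = aₖqₖ₋₁ + qₖ₋₂:
  k=0: a=18, p=18, q=1
  k=1: a=2, p=37, q=2
  k=2: a=8, p=314, q=17

314/17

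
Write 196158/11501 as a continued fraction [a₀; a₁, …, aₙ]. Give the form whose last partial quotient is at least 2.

196158 = 17*11501 + 641
11501 = 17*641 + 604
641 = 1*604 + 37
604 = 16*37 + 12
37 = 3*12 + 1
12 = 12*1 + 0  (stop)
So 196158/11501 = [17; 17, 1, 16, 3, 12].

[17; 17, 1, 16, 3, 12]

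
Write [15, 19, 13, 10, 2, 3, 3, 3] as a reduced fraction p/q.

2982005/198108

Using pₖ = aₖpₖ₋₁ + pₖ₋₂ and qₖ = aₖqₖ₋₁ + qₖ₋₂:
  k=0: a=15, p=15, q=1
  k=1: a=19, p=286, q=19
  k=2: a=13, p=3733, q=248
  k=3: a=10, p=37616, q=2499
  k=4: a=2, p=78965, q=5246
  k=5: a=3, p=274511, q=18237
  k=6: a=3, p=902498, q=59957
  k=7: a=3, p=2982005, q=198108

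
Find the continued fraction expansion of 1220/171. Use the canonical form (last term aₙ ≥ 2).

1220 = 7·171 + 23
171 = 7·23 + 10
23 = 2·10 + 3
10 = 3·3 + 1
3 = 3·1 + 0  (stop)
So 1220/171 = [7; 7, 2, 3, 3].

[7; 7, 2, 3, 3]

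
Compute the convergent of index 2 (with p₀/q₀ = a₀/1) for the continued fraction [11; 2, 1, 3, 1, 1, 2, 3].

Using pₖ = aₖpₖ₋₁ + pₖ₋₂, qₖ = aₖqₖ₋₁ + qₖ₋₂ (with p₋₁=1, p₋₂=0, q₋₁=0, q₋₂=1):
  k=0: a=11, p=11, q=1
  k=1: a=2, p=23, q=2
  k=2: a=1, p=34, q=3

34/3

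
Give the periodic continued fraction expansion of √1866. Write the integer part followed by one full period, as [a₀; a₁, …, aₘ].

a₀ = ⌊√1866⌋ = 43.

[43; 5, 14, 5, 86]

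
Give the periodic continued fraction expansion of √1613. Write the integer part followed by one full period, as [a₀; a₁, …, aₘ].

a₀ = ⌊√1613⌋ = 40.
With m₀=0, d₀=1 and mₖ₊₁ = dₖaₖ − mₖ, dₖ₊₁ = (n − mₖ₊₁²)/dₖ, aₖ₊₁ = ⌊(a₀+mₖ₊₁)/dₖ₊₁⌋:
  k=1: m=40, d=13, a=6
  k=2: m=38, d=13, a=6
  k=3: m=40, d=1, a=80
d=1 and a=2a₀=80 at k=3, so the next step gives (m, d) = (40, 13) again — its k=1 value — and the period has length 3.

[40; 6, 6, 80]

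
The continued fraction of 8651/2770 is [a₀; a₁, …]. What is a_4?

2

8651 = 3·2770 + 341   →  a_0 = 3
2770 = 8·341 + 42   →  a_1 = 8
341 = 8·42 + 5   →  a_2 = 8
42 = 8·5 + 2   →  a_3 = 8
5 = 2·2 + 1   →  a_4 = 2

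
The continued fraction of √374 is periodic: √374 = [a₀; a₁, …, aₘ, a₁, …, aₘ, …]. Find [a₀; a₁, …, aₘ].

a₀ = ⌊√374⌋ = 19.
With m₀=0, d₀=1 and mₖ₊₁ = dₖaₖ − mₖ, dₖ₊₁ = (n − mₖ₊₁²)/dₖ, aₖ₊₁ = ⌊(a₀+mₖ₊₁)/dₖ₊₁⌋:
  k=1: m=19, d=13, a=2
  k=2: m=7, d=25, a=1
  k=3: m=18, d=2, a=18
  k=4: m=18, d=25, a=1
  k=5: m=7, d=13, a=2
  k=6: m=19, d=1, a=38
d=1 and a=2a₀=38 at k=6, so the next step gives (m, d) = (19, 13) again — its k=1 value — and the period has length 6.

[19; 2, 1, 18, 1, 2, 38]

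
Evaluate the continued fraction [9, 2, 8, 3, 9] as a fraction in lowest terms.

4679/494

Using pₖ = aₖpₖ₋₁ + pₖ₋₂ and qₖ = aₖqₖ₋₁ + qₖ₋₂:
  k=0: a=9, p=9, q=1
  k=1: a=2, p=19, q=2
  k=2: a=8, p=161, q=17
  k=3: a=3, p=502, q=53
  k=4: a=9, p=4679, q=494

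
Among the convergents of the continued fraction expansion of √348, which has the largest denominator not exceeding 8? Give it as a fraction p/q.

√348 = [18; 1, 1, 1, 8, 1, 1, 1, 36, …] (period length 8).
Convergents:
  p_0/q_0 = 18/1
  p_1/q_1 = 19/1
  p_2/q_2 = 37/2
  p_3/q_3 = 56/3
  p_4/q_4 = 485/26
q_3 = 3 ≤ 8 < 26 = q_4, so the answer is 56/3.

56/3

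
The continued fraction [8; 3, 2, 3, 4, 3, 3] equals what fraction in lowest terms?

9137/1102

Using pₖ = aₖpₖ₋₁ + pₖ₋₂ and qₖ = aₖqₖ₋₁ + qₖ₋₂:
  k=0: a=8, p=8, q=1
  k=1: a=3, p=25, q=3
  k=2: a=2, p=58, q=7
  k=3: a=3, p=199, q=24
  k=4: a=4, p=854, q=103
  k=5: a=3, p=2761, q=333
  k=6: a=3, p=9137, q=1102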